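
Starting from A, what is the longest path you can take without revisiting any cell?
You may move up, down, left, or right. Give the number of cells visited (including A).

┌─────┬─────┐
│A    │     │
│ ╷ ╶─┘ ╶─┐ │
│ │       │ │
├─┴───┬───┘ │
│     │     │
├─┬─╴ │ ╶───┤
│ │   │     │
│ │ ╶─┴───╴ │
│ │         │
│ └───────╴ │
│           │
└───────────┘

Finding longest simple path using DFS:
Start: (0, 0)
Longest path visits 25 cells
Path: A → right → down → right → right → up → right → right → down → down → left → left → down → right → right → down → left → left → left → left → up → right → up → left → left

Solution:

┌─────┬─────┐
│A ↓  │↱ → ↓│
│ ╷ ╶─┘ ╶─┐ │
│ │↳ → ↑  │↓│
├─┴───┬───┘ │
│B ← ↰│↓ ← ↲│
├─┬─╴ │ ╶───┤
│ │↱ ↑│↳ → ↓│
│ │ ╶─┴───╴ │
│ │↑ ← ← ← ↲│
│ └───────╴ │
│           │
└───────────┘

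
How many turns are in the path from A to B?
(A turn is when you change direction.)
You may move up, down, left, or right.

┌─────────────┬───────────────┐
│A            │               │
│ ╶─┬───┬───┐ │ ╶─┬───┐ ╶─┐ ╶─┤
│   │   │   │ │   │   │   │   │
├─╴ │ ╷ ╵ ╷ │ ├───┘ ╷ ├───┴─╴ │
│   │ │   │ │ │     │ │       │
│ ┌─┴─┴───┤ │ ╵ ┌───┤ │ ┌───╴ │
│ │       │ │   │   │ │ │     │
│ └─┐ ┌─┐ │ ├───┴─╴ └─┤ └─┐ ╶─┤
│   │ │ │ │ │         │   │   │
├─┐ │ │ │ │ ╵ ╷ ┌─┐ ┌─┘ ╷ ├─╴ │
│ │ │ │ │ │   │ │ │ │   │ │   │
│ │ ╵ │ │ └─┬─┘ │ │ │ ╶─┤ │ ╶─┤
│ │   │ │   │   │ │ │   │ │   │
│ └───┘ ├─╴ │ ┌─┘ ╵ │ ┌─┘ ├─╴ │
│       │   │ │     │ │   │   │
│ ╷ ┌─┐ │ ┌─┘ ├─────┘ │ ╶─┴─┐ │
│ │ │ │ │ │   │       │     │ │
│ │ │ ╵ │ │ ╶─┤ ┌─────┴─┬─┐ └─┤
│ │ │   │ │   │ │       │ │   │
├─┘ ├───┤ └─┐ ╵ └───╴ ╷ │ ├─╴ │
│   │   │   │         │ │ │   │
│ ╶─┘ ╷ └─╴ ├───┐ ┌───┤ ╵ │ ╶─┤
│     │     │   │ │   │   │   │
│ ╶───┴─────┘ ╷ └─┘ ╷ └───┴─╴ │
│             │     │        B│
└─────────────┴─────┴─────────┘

Directions: down, right, down, left, down, down, right, down, down, right, up, up, up, right, right, down, down, down, right, down, left, down, down, down, right, down, left, left, up, left, down, left, left, down, right, right, right, right, right, right, up, right, down, right, right, up, right, down, right, right, right, right
Number of turns: 31

Solution:

┌─────────────┬───────────────┐
│A            │               │
│ ╶─┬───┬───┐ │ ╶─┬───┐ ╶─┐ ╶─┤
│↳ ↓│   │   │ │   │   │   │   │
├─╴ │ ╷ ╵ ╷ │ ├───┘ ╷ ├───┴─╴ │
│↓ ↲│ │   │ │ │     │ │       │
│ ┌─┴─┴───┤ │ ╵ ┌───┤ │ ┌───╴ │
│↓│  ↱ → ↓│ │   │   │ │ │     │
│ └─┐ ┌─┐ │ ├───┴─╴ └─┤ └─┐ ╶─┤
│↳ ↓│↑│ │↓│ │         │   │   │
├─┐ │ │ │ │ ╵ ╷ ┌─┐ ┌─┘ ╷ ├─╴ │
│ │↓│↑│ │↓│   │ │ │ │   │ │   │
│ │ ╵ │ │ └─┬─┘ │ │ │ ╶─┤ │ ╶─┤
│ │↳ ↑│ │↳ ↓│   │ │ │   │ │   │
│ └───┘ ├─╴ │ ┌─┘ ╵ │ ┌─┘ ├─╴ │
│       │↓ ↲│ │     │ │   │   │
│ ╷ ┌─┐ │ ┌─┘ ├─────┘ │ ╶─┴─┐ │
│ │ │ │ │↓│   │       │     │ │
│ │ │ ╵ │ │ ╶─┤ ┌─────┴─┬─┐ └─┤
│ │ │   │↓│   │ │       │ │   │
├─┘ ├───┤ └─┐ ╵ └───╴ ╷ │ ├─╴ │
│   │↓ ↰│↳ ↓│         │ │ │   │
│ ╶─┘ ╷ └─╴ ├───┐ ┌───┤ ╵ │ ╶─┤
│↓ ← ↲│↑ ← ↲│↱ ↓│ │↱ ↓│   │   │
│ ╶───┴─────┘ ╷ └─┘ ╷ └───┴─╴ │
│↳ → → → → → ↑│↳ → ↑│↳ → → → B│
└─────────────┴─────┴─────────┘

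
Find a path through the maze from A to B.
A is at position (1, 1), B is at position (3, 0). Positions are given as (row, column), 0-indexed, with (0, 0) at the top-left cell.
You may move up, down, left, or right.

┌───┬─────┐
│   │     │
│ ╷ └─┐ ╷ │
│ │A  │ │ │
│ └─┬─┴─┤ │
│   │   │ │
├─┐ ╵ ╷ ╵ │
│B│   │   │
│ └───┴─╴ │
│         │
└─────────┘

Finding the shortest path from (1, 1) to (3, 0):
Path length: 17 steps
Directions: up → left → down → down → right → down → right → up → right → down → right → down → left → left → left → left → up

Solution:

┌───┬─────┐
│↓ ↰│     │
│ ╷ └─┐ ╷ │
│↓│A  │ │ │
│ └─┬─┴─┤ │
│↳ ↓│↱ ↓│ │
├─┐ ╵ ╷ ╵ │
│B│↳ ↑│↳ ↓│
│ └───┴─╴ │
│↑ ← ← ← ↲│
└─────────┘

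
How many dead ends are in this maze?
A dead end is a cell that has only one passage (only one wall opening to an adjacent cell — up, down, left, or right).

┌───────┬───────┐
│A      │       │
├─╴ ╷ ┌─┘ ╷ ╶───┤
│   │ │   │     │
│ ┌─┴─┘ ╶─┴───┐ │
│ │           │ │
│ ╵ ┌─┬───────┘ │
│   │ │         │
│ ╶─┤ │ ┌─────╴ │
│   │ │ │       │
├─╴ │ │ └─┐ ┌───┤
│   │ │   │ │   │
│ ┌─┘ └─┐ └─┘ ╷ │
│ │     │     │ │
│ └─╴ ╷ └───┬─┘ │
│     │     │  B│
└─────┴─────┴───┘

Checking each cell for number of passages:

Dead ends found at positions:
  (0, 0)
  (0, 3)
  (0, 7)
  (1, 2)
  (2, 6)
  (3, 2)
  (4, 4)
  (5, 5)
  (6, 1)
  (7, 5)
  (7, 6)
Total dead ends: 11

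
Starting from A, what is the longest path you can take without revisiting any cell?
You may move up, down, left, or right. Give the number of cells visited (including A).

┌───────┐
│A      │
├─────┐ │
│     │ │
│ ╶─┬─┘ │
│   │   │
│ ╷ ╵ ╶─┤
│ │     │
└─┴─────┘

Finding longest simple path using DFS:
Start: (0, 0)
Longest path visits 14 cells
Path: A → right → right → right → down → down → left → down → left → up → left → up → right → right

Solution:

┌───────┐
│A → → ↓│
├─────┐ │
│↱ → B│↓│
│ ╶─┬─┘ │
│↑ ↰│↓ ↲│
│ ╷ ╵ ╶─┤
│ │↑ ↲  │
└─┴─────┘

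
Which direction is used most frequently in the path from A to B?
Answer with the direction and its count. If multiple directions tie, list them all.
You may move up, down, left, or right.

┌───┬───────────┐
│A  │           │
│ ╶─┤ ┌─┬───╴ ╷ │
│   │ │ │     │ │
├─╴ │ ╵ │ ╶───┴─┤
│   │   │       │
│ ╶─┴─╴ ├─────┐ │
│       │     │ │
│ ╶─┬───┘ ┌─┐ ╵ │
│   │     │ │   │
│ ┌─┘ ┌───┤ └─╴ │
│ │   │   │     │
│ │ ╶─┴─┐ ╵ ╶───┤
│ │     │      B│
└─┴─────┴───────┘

Directions: down, right, down, left, down, right, right, right, up, left, up, up, right, right, right, right, down, left, left, down, right, right, right, down, down, down, left, left, down, right, right
Counts: {'down': 9, 'right': 13, 'left': 6, 'up': 3}
Most common: right (13 times)

Solution:

┌───┬───────────┐
│A  │↱ → → → ↓  │
│ ╶─┤ ┌─┬───╴ ╷ │
│↳ ↓│↑│ │↓ ← ↲│ │
├─╴ │ ╵ │ ╶───┴─┤
│↓ ↲│↑ ↰│↳ → → ↓│
│ ╶─┴─╴ ├─────┐ │
│↳ → → ↑│     │↓│
│ ╶─┬───┘ ┌─┐ ╵ │
│   │     │ │  ↓│
│ ┌─┘ ┌───┤ └─╴ │
│ │   │   │↓ ← ↲│
│ │ ╶─┴─┐ ╵ ╶───┤
│ │     │  ↳ → B│
└─┴─────┴───────┘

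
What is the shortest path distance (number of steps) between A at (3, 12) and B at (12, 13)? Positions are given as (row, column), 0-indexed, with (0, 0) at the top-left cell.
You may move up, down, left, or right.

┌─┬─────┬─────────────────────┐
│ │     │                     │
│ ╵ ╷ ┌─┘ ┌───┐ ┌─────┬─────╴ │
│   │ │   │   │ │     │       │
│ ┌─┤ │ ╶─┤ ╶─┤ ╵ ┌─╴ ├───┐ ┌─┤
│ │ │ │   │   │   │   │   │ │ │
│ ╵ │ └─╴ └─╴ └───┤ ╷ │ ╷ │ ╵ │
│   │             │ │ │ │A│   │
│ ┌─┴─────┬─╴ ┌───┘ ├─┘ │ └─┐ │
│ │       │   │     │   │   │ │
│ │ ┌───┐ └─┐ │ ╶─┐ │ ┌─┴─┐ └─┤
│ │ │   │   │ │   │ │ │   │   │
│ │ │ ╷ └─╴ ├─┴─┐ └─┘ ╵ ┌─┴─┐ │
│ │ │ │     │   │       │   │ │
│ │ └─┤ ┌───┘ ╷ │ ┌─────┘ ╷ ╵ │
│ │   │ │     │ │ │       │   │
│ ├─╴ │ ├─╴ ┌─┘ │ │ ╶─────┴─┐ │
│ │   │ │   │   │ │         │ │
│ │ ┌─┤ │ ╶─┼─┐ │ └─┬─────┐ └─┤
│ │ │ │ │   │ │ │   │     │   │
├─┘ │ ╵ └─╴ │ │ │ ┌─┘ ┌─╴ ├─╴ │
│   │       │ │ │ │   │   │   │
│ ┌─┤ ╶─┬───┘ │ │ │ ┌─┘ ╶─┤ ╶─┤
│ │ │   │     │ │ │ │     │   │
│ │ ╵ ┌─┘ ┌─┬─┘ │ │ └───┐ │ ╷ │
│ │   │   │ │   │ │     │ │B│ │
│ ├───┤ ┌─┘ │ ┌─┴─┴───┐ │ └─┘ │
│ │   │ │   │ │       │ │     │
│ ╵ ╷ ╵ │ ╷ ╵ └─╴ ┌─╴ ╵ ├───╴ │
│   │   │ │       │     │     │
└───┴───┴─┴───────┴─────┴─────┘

Finding path from (3, 12) to (12, 13):
Path: (3,12) → (4,12) → (4,13) → (5,13) → (5,14) → (6,14) → (7,14) → (7,13) → (6,13) → (6,12) → (7,12) → (7,11) → (7,10) → (7,9) → (8,9) → (8,10) → (8,11) → (8,12) → (8,13) → (9,13) → (9,14) → (10,14) → (10,13) → (11,13) → (12,13)
Distance: 24 steps

Solution:

┌─┬─────┬─────────────────────┐
│ │     │                     │
│ ╵ ╷ ┌─┘ ┌───┐ ┌─────┬─────╴ │
│   │ │   │   │ │     │       │
│ ┌─┤ │ ╶─┤ ╶─┤ ╵ ┌─╴ ├───┐ ┌─┤
│ │ │ │   │   │   │   │   │ │ │
│ ╵ │ └─╴ └─╴ └───┤ ╷ │ ╷ │ ╵ │
│   │             │ │ │ │A│   │
│ ┌─┴─────┬─╴ ┌───┘ ├─┘ │ └─┐ │
│ │       │   │     │   │↳ ↓│ │
│ │ ┌───┐ └─┐ │ ╶─┐ │ ┌─┴─┐ └─┤
│ │ │   │   │ │   │ │ │   │↳ ↓│
│ │ │ ╷ └─╴ ├─┴─┐ └─┘ ╵ ┌─┴─┐ │
│ │ │ │     │   │       │↓ ↰│↓│
│ │ └─┤ ┌───┘ ╷ │ ┌─────┘ ╷ ╵ │
│ │   │ │     │ │ │↓ ← ← ↲│↑ ↲│
│ ├─╴ │ ├─╴ ┌─┘ │ │ ╶─────┴─┐ │
│ │   │ │   │   │ │↳ → → → ↓│ │
│ │ ┌─┤ │ ╶─┼─┐ │ └─┬─────┐ └─┤
│ │ │ │ │   │ │ │   │     │↳ ↓│
├─┘ │ ╵ └─╴ │ │ │ ┌─┘ ┌─╴ ├─╴ │
│   │       │ │ │ │   │   │↓ ↲│
│ ┌─┤ ╶─┬───┘ │ │ │ ┌─┘ ╶─┤ ╶─┤
│ │ │   │     │ │ │ │     │↓  │
│ │ ╵ ┌─┘ ┌─┬─┘ │ │ └───┐ │ ╷ │
│ │   │   │ │   │ │     │ │B│ │
│ ├───┤ ┌─┘ │ ┌─┴─┴───┐ │ └─┘ │
│ │   │ │   │ │       │ │     │
│ ╵ ╷ ╵ │ ╷ ╵ └─╴ ┌─╴ ╵ ├───╴ │
│   │   │ │       │     │     │
└───┴───┴─┴───────┴─────┴─────┘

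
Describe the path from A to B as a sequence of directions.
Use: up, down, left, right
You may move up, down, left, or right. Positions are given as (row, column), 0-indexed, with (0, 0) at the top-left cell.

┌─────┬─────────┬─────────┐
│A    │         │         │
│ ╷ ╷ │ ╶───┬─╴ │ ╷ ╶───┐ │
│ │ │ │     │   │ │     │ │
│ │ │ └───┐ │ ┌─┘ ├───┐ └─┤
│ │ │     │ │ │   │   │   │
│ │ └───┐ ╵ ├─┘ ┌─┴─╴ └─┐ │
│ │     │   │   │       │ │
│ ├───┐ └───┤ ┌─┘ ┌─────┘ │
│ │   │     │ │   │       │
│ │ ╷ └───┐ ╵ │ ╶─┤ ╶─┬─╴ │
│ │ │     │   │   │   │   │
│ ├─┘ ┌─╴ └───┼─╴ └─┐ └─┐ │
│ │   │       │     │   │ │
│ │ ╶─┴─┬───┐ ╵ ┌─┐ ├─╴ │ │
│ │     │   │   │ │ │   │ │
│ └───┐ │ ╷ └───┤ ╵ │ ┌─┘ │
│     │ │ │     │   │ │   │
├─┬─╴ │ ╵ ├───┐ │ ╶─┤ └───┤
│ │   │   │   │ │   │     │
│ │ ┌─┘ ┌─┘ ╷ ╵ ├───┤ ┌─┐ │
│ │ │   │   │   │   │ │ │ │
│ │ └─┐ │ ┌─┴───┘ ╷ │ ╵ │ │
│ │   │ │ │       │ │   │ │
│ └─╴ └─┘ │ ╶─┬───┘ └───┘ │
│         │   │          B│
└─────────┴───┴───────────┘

Finding the path and converting it to directions:
Path through cells: (0,0) → (0,1) → (1,1) → (2,1) → (3,1) → (3,2) → (3,3) → (4,3) → (4,4) → (4,5) → (5,5) → (5,6) → (4,6) → (3,6) → (3,7) → (2,7) → (2,8) → (1,8) → (0,8) → (0,9) → (1,9) → (1,10) → (1,11) → (2,11) → (2,12) → (3,12) → (4,12) → (4,11) → (4,10) → (4,9) → (5,9) → (5,10) → (6,10) → (6,11) → (7,11) → (7,10) → (8,10) → (9,10) → (9,11) → (9,12) → (10,12) → (11,12) → (12,12)
Directions: right, down, down, down, right, right, down, right, right, down, right, up, up, right, up, right, up, up, right, down, right, right, down, right, down, down, left, left, left, down, right, down, right, down, left, down, down, right, right, down, down, down

Solution:

┌─────┬─────────┬─────────┐
│A ↓  │         │↱ ↓      │
│ ╷ ╷ │ ╶───┬─╴ │ ╷ ╶───┐ │
│ │↓│ │     │   │↑│↳ → ↓│ │
│ │ │ └───┐ │ ┌─┘ ├───┐ └─┤
│ │↓│     │ │ │↱ ↑│   │↳ ↓│
│ │ └───┐ ╵ ├─┘ ┌─┴─╴ └─┐ │
│ │↳ → ↓│   │↱ ↑│       │↓│
│ ├───┐ └───┤ ┌─┘ ┌─────┘ │
│ │   │↳ → ↓│↑│   │↓ ← ← ↲│
│ │ ╷ └───┐ ╵ │ ╶─┤ ╶─┬─╴ │
│ │ │     │↳ ↑│   │↳ ↓│   │
│ ├─┘ ┌─╴ └───┼─╴ └─┐ └─┐ │
│ │   │       │     │↳ ↓│ │
│ │ ╶─┴─┬───┐ ╵ ┌─┐ ├─╴ │ │
│ │     │   │   │ │ │↓ ↲│ │
│ └───┐ │ ╷ └───┤ ╵ │ ┌─┘ │
│     │ │ │     │   │↓│   │
├─┬─╴ │ ╵ ├───┐ │ ╶─┤ └───┤
│ │   │   │   │ │   │↳ → ↓│
│ │ ┌─┘ ┌─┘ ╷ ╵ ├───┤ ┌─┐ │
│ │ │   │   │   │   │ │ │↓│
│ │ └─┐ │ ┌─┴───┘ ╷ │ ╵ │ │
│ │   │ │ │       │ │   │↓│
│ └─╴ └─┘ │ ╶─┬───┘ └───┘ │
│         │   │          B│
└─────────┴───┴───────────┘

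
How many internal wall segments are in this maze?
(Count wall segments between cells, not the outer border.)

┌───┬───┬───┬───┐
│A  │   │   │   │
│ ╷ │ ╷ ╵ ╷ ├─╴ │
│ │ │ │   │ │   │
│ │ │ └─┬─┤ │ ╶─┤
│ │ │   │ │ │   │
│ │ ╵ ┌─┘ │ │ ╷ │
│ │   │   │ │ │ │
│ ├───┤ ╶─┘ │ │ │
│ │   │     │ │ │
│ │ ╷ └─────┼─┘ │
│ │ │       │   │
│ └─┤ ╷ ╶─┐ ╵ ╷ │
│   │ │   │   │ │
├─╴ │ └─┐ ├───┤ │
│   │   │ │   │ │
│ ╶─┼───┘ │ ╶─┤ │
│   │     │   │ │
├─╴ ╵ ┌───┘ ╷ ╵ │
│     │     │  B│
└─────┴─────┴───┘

Counting internal wall segments:
Total internal walls: 63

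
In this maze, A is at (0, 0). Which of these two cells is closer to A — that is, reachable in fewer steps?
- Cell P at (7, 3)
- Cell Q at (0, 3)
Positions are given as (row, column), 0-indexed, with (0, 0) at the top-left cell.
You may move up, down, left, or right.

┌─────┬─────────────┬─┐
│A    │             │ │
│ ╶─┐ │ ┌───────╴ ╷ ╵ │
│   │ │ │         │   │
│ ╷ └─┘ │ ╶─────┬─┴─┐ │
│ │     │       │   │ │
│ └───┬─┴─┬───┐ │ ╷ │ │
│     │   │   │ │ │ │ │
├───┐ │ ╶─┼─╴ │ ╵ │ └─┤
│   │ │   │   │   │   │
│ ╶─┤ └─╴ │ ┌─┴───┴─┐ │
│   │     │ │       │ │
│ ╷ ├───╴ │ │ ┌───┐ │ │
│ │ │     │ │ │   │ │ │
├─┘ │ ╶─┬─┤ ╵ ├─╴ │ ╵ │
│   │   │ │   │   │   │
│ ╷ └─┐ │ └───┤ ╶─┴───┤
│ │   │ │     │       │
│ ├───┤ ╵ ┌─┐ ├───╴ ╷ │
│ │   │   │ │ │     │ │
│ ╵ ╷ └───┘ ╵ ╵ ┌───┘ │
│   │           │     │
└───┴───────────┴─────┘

Shortest path A → P at (7, 3): 14 steps
Shortest path A → Q at (0, 3): 7 steps

Q is closer (7 steps vs 14 steps).

Path to P:

┌─────┬─────────────┬─┐
│A    │             │ │
│ ╶─┐ │ ┌───────╴ ╷ ╵ │
│↓  │ │ │         │   │
│ ╷ └─┘ │ ╶─────┬─┴─┐ │
│↓│     │       │   │ │
│ └───┬─┴─┬───┐ │ ╷ │ │
│↳ → ↓│   │   │ │ │ │ │
├───┐ │ ╶─┼─╴ │ ╵ │ └─┤
│   │↓│   │   │   │   │
│ ╶─┤ └─╴ │ ┌─┴───┴─┐ │
│   │↳ → ↓│ │       │ │
│ ╷ ├───╴ │ │ ┌───┐ │ │
│ │ │↓ ← ↲│ │ │   │ │ │
├─┘ │ ╶─┬─┤ ╵ ├─╴ │ ╵ │
│   │↳ P│ │   │   │   │
│ ╷ └─┐ │ └───┤ ╶─┴───┤
│ │   │ │     │       │
│ ├───┤ ╵ ┌─┐ ├───╴ ╷ │
│ │   │   │ │ │     │ │
│ ╵ ╷ └───┘ ╵ ╵ ┌───┘ │
│   │           │     │
└───┴───────────┴─────┘

Path to Q:

┌─────┬─────────────┬─┐
│A    │Q            │ │
│ ╶─┐ │ ┌───────╴ ╷ ╵ │
│↳ ↓│ │↑│         │   │
│ ╷ └─┘ │ ╶─────┬─┴─┐ │
│ │↳ → ↑│       │   │ │
│ └───┬─┴─┬───┐ │ ╷ │ │
│     │   │   │ │ │ │ │
├───┐ │ ╶─┼─╴ │ ╵ │ └─┤
│   │ │   │   │   │   │
│ ╶─┤ └─╴ │ ┌─┴───┴─┐ │
│   │     │ │       │ │
│ ╷ ├───╴ │ │ ┌───┐ │ │
│ │ │     │ │ │   │ │ │
├─┘ │ ╶─┬─┤ ╵ ├─╴ │ ╵ │
│   │   │ │   │   │   │
│ ╷ └─┐ │ └───┤ ╶─┴───┤
│ │   │ │     │       │
│ ├───┤ ╵ ┌─┐ ├───╴ ╷ │
│ │   │   │ │ │     │ │
│ ╵ ╷ └───┘ ╵ ╵ ┌───┘ │
│   │           │     │
└───┴───────────┴─────┘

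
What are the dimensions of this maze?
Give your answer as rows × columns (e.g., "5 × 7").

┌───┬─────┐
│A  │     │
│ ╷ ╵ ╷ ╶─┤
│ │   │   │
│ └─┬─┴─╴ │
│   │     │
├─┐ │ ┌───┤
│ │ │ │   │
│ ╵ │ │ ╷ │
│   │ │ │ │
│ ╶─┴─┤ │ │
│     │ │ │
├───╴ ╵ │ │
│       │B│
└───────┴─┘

Counting the maze dimensions:
Rows (vertical): 7
Columns (horizontal): 5
Dimensions: 7 × 5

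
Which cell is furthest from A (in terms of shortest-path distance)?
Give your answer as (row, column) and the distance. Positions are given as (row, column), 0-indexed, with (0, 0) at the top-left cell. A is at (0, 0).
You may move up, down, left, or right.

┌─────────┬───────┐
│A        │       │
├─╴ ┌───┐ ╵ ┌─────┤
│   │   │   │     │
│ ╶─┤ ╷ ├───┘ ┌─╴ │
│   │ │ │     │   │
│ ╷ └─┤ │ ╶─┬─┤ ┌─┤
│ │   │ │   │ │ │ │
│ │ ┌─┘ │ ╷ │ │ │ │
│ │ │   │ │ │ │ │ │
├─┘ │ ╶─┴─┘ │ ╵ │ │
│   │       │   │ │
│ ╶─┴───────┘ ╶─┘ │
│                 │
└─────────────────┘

Computing BFS distances from A to all cells:
Furthest cell: (2, 2)
Distance: 42 steps

Path from A to the furthest cell:

┌─────────┬───────┐
│A ↓      │       │
├─╴ ┌───┐ ╵ ┌─────┤
│↓ ↲│↓ ↰│   │↓ ← ↰│
│ ╶─┤ ╷ ├───┘ ┌─╴ │
│↳ ↓│B│↑│↓ ← ↲│↱ ↑│
│ ╷ └─┤ │ ╶─┬─┤ ┌─┤
│ │↓  │↑│↳ ↓│ │↑│ │
│ │ ┌─┘ │ ╷ │ │ │ │
│ │↓│↱ ↑│ │↓│ │↑│ │
├─┘ │ ╶─┴─┘ │ ╵ │ │
│↓ ↲│↑ ← ← ↲│↱ ↑│ │
│ ╶─┴───────┘ ╶─┘ │
│↳ → → → → → ↑    │
└─────────────────┘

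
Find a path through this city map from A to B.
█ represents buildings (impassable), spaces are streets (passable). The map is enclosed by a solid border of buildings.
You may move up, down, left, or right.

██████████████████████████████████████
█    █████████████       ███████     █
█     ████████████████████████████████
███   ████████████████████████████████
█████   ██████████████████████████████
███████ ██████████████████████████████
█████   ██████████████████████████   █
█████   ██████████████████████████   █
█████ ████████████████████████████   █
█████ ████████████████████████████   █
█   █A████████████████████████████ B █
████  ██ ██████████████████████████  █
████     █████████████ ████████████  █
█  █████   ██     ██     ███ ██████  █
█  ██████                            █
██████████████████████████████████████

Finding the shortest path from A to B:
Movement: cardinal only
Path length: 38 steps
Directions: down → down → right → right → right → down → right → down → right → right → right → right → right → right → right → right → right → right → right → right → right → right → right → right → right → right → right → right → right → right → right → right → right → right → up → up → up → up

Solution:

██████████████████████████████████████
█    █████████████       ███████     █
█     ████████████████████████████████
███   ████████████████████████████████
█████   ██████████████████████████████
███████ ██████████████████████████████
█████   ██████████████████████████   █
█████   ██████████████████████████   █
█████ ████████████████████████████   █
█████ ████████████████████████████   █
█   █A████████████████████████████ B █
████ ↓██ ██████████████████████████↑ █
████ ↳→→↓█████████████ ████████████↑ █
█  █████↳↓ ██     ██     ███ ██████↑ █
█  ██████↳→→→→→→→→→→→→→→→→→→→→→→→→→↑ █
██████████████████████████████████████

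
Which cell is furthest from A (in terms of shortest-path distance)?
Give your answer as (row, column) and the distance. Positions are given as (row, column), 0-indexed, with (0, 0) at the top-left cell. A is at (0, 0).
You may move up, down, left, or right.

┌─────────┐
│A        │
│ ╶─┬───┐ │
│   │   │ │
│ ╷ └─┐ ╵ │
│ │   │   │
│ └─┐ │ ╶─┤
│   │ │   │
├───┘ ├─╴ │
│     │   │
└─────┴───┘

Computing BFS distances from A to all cells:
Furthest cell: (4, 3)
Distance: 11 steps

Path from A to the furthest cell:

┌─────────┐
│A → → → ↓│
│ ╶─┬───┐ │
│   │   │↓│
│ ╷ └─┐ ╵ │
│ │   │↓ ↲│
│ └─┐ │ ╶─┤
│   │ │↳ ↓│
├───┘ ├─╴ │
│     │B ↲│
└─────┴───┘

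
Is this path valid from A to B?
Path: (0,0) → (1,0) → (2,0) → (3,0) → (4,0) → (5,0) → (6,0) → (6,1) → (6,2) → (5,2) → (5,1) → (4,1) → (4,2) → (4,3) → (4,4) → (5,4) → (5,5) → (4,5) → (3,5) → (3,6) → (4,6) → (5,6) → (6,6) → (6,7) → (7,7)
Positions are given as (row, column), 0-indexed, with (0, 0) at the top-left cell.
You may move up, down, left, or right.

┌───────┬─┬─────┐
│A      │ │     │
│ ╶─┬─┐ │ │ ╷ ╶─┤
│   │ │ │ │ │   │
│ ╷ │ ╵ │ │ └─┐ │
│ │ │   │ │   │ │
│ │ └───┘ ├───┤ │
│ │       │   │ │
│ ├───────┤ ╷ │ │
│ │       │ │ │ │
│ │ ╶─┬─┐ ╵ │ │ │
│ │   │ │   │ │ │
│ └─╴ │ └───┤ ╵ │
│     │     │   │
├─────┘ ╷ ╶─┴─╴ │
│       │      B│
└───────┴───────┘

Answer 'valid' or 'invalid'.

Checking path validity:
Result: All consecutive moves are passable.

valid

Correct solution:

┌───────┬─┬─────┐
│A      │ │     │
│ ╶─┬─┐ │ │ ╷ ╶─┤
│↓  │ │ │ │ │   │
│ ╷ │ ╵ │ │ └─┐ │
│↓│ │   │ │   │ │
│ │ └───┘ ├───┤ │
│↓│       │↱ ↓│ │
│ ├───────┤ ╷ │ │
│↓│↱ → → ↓│↑│↓│ │
│ │ ╶─┬─┐ ╵ │ │ │
│↓│↑ ↰│ │↳ ↑│↓│ │
│ └─╴ │ └───┤ ╵ │
│↳ → ↑│     │↳ ↓│
├─────┘ ╷ ╶─┴─╴ │
│       │      B│
└───────┴───────┘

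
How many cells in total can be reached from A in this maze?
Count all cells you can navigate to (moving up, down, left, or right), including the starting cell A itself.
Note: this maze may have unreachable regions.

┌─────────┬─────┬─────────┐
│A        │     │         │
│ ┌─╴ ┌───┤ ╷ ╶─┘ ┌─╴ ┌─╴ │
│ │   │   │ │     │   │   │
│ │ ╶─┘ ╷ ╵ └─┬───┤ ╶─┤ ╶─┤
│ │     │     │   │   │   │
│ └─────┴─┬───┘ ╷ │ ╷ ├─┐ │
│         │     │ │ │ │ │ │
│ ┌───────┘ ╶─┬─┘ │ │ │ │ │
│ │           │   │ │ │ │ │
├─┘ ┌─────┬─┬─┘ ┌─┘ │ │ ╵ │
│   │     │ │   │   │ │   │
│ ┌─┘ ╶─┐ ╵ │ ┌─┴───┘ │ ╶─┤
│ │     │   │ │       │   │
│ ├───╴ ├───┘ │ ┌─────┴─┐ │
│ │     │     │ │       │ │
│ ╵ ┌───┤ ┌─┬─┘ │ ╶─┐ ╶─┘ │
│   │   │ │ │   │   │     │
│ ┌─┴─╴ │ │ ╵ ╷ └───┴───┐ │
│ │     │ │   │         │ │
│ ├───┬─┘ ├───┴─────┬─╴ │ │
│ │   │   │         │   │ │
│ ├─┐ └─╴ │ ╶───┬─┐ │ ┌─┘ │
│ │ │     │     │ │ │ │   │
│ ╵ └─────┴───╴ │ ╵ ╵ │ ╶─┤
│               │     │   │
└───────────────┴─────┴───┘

Using BFS/flood-fill to find all reachable cells from A:
Maze size: 13 × 13 = 169 total cells
5 cell(s) are walled off and cannot be reached from A.
Reachable cells: 164

Reachable region (· marks reachable cells):

┌─────────┬─────┬─────────┐
│A · · · ·│· · ·│· · · · ·│
│ ┌─╴ ┌───┤ ╷ ╶─┘ ┌─╴ ┌─╴ │
│·│· ·│· ·│·│· · ·│· ·│· ·│
│ │ ╶─┘ ╷ ╵ └─┬───┤ ╶─┤ ╶─┤
│·│· · ·│· · ·│· ·│· ·│· ·│
│ └─────┴─┬───┘ ╷ │ ╷ ├─┐ │
│· · · · ·│· · ·│·│·│·│·│·│
│ ┌───────┘ ╶─┬─┘ │ │ │ │ │
│·│· · · · · ·│· ·│·│·│·│·│
├─┘ ┌─────┬─┬─┘ ┌─┘ │ │ ╵ │
│· ·│· · ·│·│· ·│· ·│·│· ·│
│ ┌─┘ ╶─┐ ╵ │ ┌─┴───┘ │ ╶─┤
│·│· · ·│· ·│·│· · · ·│· ·│
│ ├───╴ ├───┘ │ ┌─────┴─┐ │
│·│· · ·│· · ·│·│· · · ·│·│
│ ╵ ┌───┤ ┌─┬─┘ │ ╶─┐ ╶─┘ │
│· ·│   │·│·│· ·│· ·│· · ·│
│ ┌─┴─╴ │ │ ╵ ╷ └───┴───┐ │
│·│     │·│· ·│· · · · ·│·│
│ ├───┬─┘ ├───┴─────┬─╴ │ │
│·│· ·│· ·│· · · · ·│· ·│·│
│ ├─┐ └─╴ │ ╶───┬─┐ │ ┌─┘ │
│·│·│· · ·│· · ·│·│·│·│· ·│
│ ╵ └─────┴───╴ │ ╵ ╵ │ ╶─┤
│· · · · · · · ·│· · ·│· ·│
└───────────────┴─────┴───┘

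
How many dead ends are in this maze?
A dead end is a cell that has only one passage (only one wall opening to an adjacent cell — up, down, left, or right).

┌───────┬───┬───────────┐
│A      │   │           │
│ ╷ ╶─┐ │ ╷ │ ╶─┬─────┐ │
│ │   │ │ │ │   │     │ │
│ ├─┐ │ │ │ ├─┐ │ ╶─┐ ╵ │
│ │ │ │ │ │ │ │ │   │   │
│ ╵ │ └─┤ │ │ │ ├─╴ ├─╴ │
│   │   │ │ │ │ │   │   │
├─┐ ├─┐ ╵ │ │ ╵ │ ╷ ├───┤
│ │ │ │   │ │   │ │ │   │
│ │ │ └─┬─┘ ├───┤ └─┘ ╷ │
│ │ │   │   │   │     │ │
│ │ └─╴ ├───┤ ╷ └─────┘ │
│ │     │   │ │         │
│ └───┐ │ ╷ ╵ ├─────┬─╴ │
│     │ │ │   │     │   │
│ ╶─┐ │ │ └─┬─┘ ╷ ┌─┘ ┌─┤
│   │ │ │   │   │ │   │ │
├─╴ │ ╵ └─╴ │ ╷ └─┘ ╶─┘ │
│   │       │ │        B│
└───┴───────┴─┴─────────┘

Checking each cell for number of passages:

Dead ends found at positions:
  (2, 1)
  (2, 3)
  (2, 6)
  (3, 10)
  (4, 0)
  (4, 2)
  (4, 9)
  (5, 4)
  (7, 9)
  (8, 8)
  (8, 11)
  (9, 0)
  (9, 6)
Total dead ends: 13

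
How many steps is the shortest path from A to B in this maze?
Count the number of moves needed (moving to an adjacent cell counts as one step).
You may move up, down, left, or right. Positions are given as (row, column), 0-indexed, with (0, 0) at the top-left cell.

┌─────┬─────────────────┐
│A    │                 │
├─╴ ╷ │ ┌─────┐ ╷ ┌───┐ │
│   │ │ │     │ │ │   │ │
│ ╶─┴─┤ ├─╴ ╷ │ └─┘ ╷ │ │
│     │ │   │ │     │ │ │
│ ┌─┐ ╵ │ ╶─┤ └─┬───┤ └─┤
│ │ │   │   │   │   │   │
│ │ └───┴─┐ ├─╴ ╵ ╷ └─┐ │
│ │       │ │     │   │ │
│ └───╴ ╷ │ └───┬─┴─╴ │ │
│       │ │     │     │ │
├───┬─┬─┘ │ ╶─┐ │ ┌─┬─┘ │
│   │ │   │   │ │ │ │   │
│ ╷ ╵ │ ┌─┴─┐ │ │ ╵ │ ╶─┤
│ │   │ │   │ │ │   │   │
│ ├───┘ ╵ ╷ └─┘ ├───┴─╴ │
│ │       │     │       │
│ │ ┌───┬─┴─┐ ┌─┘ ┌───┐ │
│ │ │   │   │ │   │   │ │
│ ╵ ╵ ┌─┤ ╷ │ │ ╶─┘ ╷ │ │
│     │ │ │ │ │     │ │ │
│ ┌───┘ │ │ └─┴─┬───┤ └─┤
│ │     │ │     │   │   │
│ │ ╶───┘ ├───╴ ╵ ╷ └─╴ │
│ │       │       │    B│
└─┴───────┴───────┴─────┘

Using BFS to find shortest path:
Start: (0, 0), End: (12, 11)
Path found:
(0,0) → (0,1) → (1,1) → (1,0) → (2,0) → (2,1) → (2,2) → (3,2) → (3,3) → (2,3) → (1,3) → (0,3) → (0,4) → (0,5) → (0,6) → (0,7) → (1,7) → (2,7) → (2,8) → (2,9) → (1,9) → (1,10) → (2,10) → (3,10) → (3,11) → (4,11) → (5,11) → (6,11) → (6,10) → (7,10) → (7,11) → (8,11) → (8,10) → (8,9) → (8,8) → (9,8) → (9,7) → (10,7) → (10,8) → (10,9) → (9,9) → (9,10) → (10,10) → (11,10) → (11,11) → (12,11)
Number of steps: 45

Solution:

┌─────┬─────────────────┐
│A ↓  │↱ → → → ↓        │
├─╴ ╷ │ ┌─────┐ ╷ ┌───┐ │
│↓ ↲│ │↑│     │↓│ │↱ ↓│ │
│ ╶─┴─┤ ├─╴ ╷ │ └─┘ ╷ │ │
│↳ → ↓│↑│   │ │↳ → ↑│↓│ │
│ ┌─┐ ╵ │ ╶─┤ └─┬───┤ └─┤
│ │ │↳ ↑│   │   │   │↳ ↓│
│ │ └───┴─┐ ├─╴ ╵ ╷ └─┐ │
│ │       │ │     │   │↓│
│ └───╴ ╷ │ └───┬─┴─╴ │ │
│       │ │     │     │↓│
├───┬─┬─┘ │ ╶─┐ │ ┌─┬─┘ │
│   │ │   │   │ │ │ │↓ ↲│
│ ╷ ╵ │ ┌─┴─┐ │ │ ╵ │ ╶─┤
│ │   │ │   │ │ │   │↳ ↓│
│ ├───┘ ╵ ╷ └─┘ ├───┴─╴ │
│ │       │     │↓ ← ← ↲│
│ │ ┌───┬─┴─┐ ┌─┘ ┌───┐ │
│ │ │   │   │ │↓ ↲│↱ ↓│ │
│ ╵ ╵ ┌─┤ ╷ │ │ ╶─┘ ╷ │ │
│     │ │ │ │ │↳ → ↑│↓│ │
│ ┌───┘ │ │ └─┴─┬───┤ └─┤
│ │     │ │     │   │↳ ↓│
│ │ ╶───┘ ├───╴ ╵ ╷ └─╴ │
│ │       │       │    B│
└─┴───────┴───────┴─────┘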